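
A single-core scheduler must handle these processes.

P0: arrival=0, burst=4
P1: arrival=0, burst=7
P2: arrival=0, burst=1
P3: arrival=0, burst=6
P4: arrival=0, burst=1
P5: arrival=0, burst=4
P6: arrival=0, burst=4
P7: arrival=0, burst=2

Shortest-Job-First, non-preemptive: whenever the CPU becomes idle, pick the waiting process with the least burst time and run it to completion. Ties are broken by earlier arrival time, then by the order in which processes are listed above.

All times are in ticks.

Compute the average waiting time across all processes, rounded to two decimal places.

8.13

Timeline: | P2 0-1 | P4 1-2 | P7 2-4 | P0 4-8 | P5 8-12 | P6 12-16 | P3 16-22 | P1 22-29 |
Completion: P0=8  P1=29  P2=1  P3=22  P4=2  P5=12  P6=16  P7=4
Waiting times: P0=4, P1=22, P2=0, P3=16, P4=1, P5=8, P6=12, P7=2
Average waiting = (4+22+0+16+1+8+12+2) / 8 = 65/8 = 8.13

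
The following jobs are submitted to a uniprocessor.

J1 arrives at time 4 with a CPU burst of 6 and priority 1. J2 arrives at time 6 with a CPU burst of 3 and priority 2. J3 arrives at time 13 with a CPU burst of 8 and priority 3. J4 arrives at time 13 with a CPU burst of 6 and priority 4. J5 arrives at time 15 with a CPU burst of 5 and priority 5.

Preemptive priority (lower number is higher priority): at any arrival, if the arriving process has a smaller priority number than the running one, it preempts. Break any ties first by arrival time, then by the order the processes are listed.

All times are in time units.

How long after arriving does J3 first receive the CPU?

Schedule: | idle 0-4 | J1 4-10 | J2 10-13 | J3 13-21 | J4 21-27 | J5 27-32 |
Completion: J1=10  J2=13  J3=21  J4=27  J5=32
Turnaround (C−A): J1=6  J2=7  J3=8  J4=14  J5=17
Response(J3) = first start − arrival = 13 − 13 = 0

0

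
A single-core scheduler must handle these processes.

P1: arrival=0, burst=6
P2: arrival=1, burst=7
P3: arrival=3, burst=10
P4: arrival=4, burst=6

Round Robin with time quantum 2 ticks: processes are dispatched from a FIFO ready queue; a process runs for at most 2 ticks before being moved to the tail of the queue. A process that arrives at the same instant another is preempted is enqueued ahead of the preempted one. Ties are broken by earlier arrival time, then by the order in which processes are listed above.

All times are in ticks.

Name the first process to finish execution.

Gantt: | P1 0-2 | P2 2-4 | P1 4-6 | P3 6-8 | P4 8-10 | P2 10-12 | P1 12-14 | P3 14-16 | P4 16-18 | P2 18-20 | P3 20-22 | P4 22-24 | P2 24-25 | P3 25-29 |
Completion: P1=14  P2=25  P3=29  P4=24
Finish order: P1 → P4 → P2 → P3

P1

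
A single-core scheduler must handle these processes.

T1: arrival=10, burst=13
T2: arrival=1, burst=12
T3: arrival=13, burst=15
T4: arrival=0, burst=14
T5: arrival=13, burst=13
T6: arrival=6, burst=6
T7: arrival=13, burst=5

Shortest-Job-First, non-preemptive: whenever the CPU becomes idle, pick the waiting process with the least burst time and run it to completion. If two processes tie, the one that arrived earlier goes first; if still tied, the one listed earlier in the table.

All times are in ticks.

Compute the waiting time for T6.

13

Schedule: | T4 0-14 | T7 14-19 | T6 19-25 | T2 25-37 | T1 37-50 | T5 50-63 | T3 63-78 |
Completion: T1=50  T2=37  T3=78  T4=14  T5=63  T6=25  T7=19
Waiting(T6) = turnaround − burst = 19 − 6 = 13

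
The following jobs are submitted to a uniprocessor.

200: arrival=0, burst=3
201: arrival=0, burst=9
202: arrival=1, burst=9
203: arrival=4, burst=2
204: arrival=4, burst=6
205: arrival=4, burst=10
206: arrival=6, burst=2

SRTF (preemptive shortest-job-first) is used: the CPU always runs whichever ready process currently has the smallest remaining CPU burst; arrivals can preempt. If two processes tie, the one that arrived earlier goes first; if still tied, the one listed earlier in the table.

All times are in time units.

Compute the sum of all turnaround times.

Gantt: | 200 0-3 | 201 3-4 | 203 4-6 | 206 6-8 | 204 8-14 | 201 14-22 | 202 22-31 | 205 31-41 |
Completion: 200=3  201=22  202=31  203=6  204=14  205=41  206=8
Turnaround (C−A): 200=3  201=22  202=30  203=2  204=10  205=37  206=2
Turnaround = completion − arrival: 200=3, 201=22, 202=30, 203=2, 204=10, 205=37, 206=2
Total turnaround = 3 + 22 + 30 + 2 + 10 + 37 + 2 = 106

106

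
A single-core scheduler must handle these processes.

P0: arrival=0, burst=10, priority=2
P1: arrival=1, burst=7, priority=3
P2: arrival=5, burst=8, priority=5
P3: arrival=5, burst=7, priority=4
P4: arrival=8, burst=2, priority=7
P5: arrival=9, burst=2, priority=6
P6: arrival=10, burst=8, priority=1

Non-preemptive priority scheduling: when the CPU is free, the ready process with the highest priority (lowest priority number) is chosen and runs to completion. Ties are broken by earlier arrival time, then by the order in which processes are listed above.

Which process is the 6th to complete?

P5

Schedule: | P0 0-10 | P6 10-18 | P1 18-25 | P3 25-32 | P2 32-40 | P5 40-42 | P4 42-44 |
Completion: P0=10  P1=25  P2=40  P3=32  P4=44  P5=42  P6=18
Turnaround (C−A): P0=10  P1=24  P2=35  P3=27  P4=36  P5=33  P6=8
Finish order: P0 → P6 → P1 → P3 → P2 → P5 → P4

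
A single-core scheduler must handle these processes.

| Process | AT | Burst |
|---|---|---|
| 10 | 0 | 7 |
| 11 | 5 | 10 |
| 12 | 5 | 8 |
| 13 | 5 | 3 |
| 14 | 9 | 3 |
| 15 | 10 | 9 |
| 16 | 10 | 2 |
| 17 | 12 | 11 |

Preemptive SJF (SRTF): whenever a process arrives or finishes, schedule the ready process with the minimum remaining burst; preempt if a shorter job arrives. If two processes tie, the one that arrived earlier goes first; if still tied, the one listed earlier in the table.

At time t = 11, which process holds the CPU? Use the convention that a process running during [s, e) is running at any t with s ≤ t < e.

16

Timeline: | 10 0-7 | 13 7-10 | 16 10-12 | 14 12-15 | 12 15-23 | 15 23-32 | 11 32-42 | 17 42-53 |
Completion: 10=7  11=42  12=23  13=10  14=15  15=32  16=12  17=53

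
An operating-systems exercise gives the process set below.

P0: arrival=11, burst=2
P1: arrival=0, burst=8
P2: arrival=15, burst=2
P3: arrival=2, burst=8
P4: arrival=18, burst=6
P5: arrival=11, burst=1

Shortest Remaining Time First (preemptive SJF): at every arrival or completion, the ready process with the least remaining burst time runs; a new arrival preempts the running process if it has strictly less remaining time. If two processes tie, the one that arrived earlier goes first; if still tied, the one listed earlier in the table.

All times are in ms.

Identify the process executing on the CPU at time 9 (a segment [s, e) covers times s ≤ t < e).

Schedule: | P1 0-8 | P3 8-11 | P5 11-12 | P0 12-14 | P3 14-15 | P2 15-17 | P3 17-21 | P4 21-27 |
Completion: P0=14  P1=8  P2=17  P3=21  P4=27  P5=12

P3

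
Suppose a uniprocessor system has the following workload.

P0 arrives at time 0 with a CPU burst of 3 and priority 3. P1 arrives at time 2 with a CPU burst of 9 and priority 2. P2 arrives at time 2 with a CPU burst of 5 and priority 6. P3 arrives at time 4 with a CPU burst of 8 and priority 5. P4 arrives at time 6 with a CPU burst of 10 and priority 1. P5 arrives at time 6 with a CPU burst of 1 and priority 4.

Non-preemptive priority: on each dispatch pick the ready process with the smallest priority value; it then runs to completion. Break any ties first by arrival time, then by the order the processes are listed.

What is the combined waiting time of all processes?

71

Timeline: | P0 0-3 | P1 3-12 | P4 12-22 | P5 22-23 | P3 23-31 | P2 31-36 |
Completion: P0=3  P1=12  P2=36  P3=31  P4=22  P5=23
Turnaround (C−A): P0=3  P1=10  P2=34  P3=27  P4=16  P5=17
Waiting = turnaround − burst: P0=0, P1=1, P2=29, P3=19, P4=6, P5=16
Total waiting = 0 + 1 + 29 + 19 + 6 + 16 = 71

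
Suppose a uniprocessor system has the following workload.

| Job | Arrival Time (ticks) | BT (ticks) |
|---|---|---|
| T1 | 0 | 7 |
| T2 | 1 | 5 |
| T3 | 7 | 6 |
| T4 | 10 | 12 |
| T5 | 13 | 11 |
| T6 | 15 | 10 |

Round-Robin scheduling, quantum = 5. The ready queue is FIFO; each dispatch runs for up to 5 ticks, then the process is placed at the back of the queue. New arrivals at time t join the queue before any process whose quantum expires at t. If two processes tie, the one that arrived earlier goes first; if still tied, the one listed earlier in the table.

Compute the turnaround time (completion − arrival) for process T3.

26

Schedule: | T1 0-5 | T2 5-10 | T1 10-12 | T3 12-17 | T4 17-22 | T5 22-27 | T6 27-32 | T3 32-33 | T4 33-38 | T5 38-43 | T6 43-48 | T4 48-50 | T5 50-51 |
Completion: T1=12  T2=10  T3=33  T4=50  T5=51  T6=48
Turnaround (C−A): T1=12  T2=9  T3=26  T4=40  T5=38  T6=33
Turnaround(T3) = completion − arrival = 33 − 7 = 26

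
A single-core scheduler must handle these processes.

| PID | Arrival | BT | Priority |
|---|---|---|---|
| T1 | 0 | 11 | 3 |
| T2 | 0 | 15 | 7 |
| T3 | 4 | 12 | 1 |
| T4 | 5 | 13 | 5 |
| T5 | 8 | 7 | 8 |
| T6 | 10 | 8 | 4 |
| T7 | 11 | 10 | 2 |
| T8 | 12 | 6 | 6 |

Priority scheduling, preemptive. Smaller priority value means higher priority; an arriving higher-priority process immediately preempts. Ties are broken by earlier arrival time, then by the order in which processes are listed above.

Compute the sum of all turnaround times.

337

Gantt: | T1 0-4 | T3 4-16 | T7 16-26 | T1 26-33 | T6 33-41 | T4 41-54 | T8 54-60 | T2 60-75 | T5 75-82 |
Completion: T1=33  T2=75  T3=16  T4=54  T5=82  T6=41  T7=26  T8=60
Turnaround = completion − arrival: T1=33, T2=75, T3=12, T4=49, T5=74, T6=31, T7=15, T8=48
Total turnaround = 33 + 75 + 12 + 49 + 74 + 31 + 15 + 48 = 337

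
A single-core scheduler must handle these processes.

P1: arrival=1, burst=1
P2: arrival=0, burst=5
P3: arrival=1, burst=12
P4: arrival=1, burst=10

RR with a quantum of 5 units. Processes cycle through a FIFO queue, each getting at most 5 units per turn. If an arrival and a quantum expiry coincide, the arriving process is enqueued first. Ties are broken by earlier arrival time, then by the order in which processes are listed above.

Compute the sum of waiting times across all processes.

Timeline: | P2 0-5 | P1 5-6 | P3 6-11 | P4 11-16 | P3 16-21 | P4 21-26 | P3 26-28 |
Completion: P1=6  P2=5  P3=28  P4=26
Turnaround (C−A): P1=5  P2=5  P3=27  P4=25
Waiting = turnaround − burst: P1=4, P2=0, P3=15, P4=15
Total waiting = 4 + 0 + 15 + 15 = 34

34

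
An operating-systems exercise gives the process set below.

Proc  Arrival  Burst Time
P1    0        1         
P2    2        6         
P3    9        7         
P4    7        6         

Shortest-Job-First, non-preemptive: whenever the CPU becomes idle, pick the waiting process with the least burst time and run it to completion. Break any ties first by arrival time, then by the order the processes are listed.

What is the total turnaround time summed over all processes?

Gantt: | P1 0-1 | idle 1-2 | P2 2-8 | P4 8-14 | P3 14-21 |
Completion: P1=1  P2=8  P3=21  P4=14
Turnaround = completion − arrival: P1=1, P2=6, P3=12, P4=7
Total turnaround = 1 + 6 + 12 + 7 = 26

26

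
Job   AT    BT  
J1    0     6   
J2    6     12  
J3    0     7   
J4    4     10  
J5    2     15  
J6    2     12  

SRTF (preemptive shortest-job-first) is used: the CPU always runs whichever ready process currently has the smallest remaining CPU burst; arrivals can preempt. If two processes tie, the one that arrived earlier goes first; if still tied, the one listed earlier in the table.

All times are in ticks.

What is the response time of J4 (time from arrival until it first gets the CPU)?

Schedule: | J1 0-6 | J3 6-13 | J4 13-23 | J6 23-35 | J2 35-47 | J5 47-62 |
Completion: J1=6  J2=47  J3=13  J4=23  J5=62  J6=35
Turnaround (C−A): J1=6  J2=41  J3=13  J4=19  J5=60  J6=33
Response(J4) = first start − arrival = 13 − 4 = 9

9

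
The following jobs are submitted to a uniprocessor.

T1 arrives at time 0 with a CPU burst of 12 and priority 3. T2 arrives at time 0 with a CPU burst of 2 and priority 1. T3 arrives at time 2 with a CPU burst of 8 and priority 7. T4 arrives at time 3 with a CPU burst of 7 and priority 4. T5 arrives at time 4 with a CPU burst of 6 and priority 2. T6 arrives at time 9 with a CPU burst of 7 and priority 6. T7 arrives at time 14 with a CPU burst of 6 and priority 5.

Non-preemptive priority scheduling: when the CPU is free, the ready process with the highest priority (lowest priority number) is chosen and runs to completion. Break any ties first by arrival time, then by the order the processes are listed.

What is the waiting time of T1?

Schedule: | T2 0-2 | T1 2-14 | T5 14-20 | T4 20-27 | T7 27-33 | T6 33-40 | T3 40-48 |
Completion: T1=14  T2=2  T3=48  T4=27  T5=20  T6=40  T7=33
Waiting(T1) = turnaround − burst = 14 − 12 = 2

2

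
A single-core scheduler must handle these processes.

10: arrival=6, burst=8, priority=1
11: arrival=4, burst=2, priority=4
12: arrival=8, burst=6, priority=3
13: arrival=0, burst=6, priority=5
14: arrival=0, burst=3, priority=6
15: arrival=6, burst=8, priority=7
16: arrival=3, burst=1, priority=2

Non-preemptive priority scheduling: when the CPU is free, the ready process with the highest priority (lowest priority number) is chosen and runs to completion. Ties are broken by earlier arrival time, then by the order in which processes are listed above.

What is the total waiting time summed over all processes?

Gantt: | 13 0-6 | 10 6-14 | 16 14-15 | 12 15-21 | 11 21-23 | 14 23-26 | 15 26-34 |
Completion: 10=14  11=23  12=21  13=6  14=26  15=34  16=15
Waiting = turnaround − burst: 10=0, 11=17, 12=7, 13=0, 14=23, 15=20, 16=11
Total waiting = 0 + 17 + 7 + 0 + 23 + 20 + 11 = 78

78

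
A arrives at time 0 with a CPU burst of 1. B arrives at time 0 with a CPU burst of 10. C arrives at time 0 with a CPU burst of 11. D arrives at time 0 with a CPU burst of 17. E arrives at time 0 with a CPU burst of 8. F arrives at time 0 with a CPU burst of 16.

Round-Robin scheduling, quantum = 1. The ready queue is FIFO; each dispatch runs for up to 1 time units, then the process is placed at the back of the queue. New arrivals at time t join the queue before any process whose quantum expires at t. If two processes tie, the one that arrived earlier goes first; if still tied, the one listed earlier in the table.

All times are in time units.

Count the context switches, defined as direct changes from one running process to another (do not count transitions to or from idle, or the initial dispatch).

Timeline: | A 0-1 | B 1-2 | C 2-3 | D 3-4 | E 4-5 | F 5-6 | B 6-7 | C 7-8 | D 8-9 | E 9-10 | F 10-11 | B 11-12 | C 12-13 | D 13-14 | E 14-15 | F 15-16 | B 16-17 | C 17-18 | D 18-19 | E 19-20 | F 20-21 | B 21-22 | C 22-23 | D 23-24 | E 24-25 | F 25-26 | B 26-27 | C 27-28 | D 28-29 | E 29-30 | F 30-31 | B 31-32 | C 32-33 | D 33-34 | E 34-35 | F 35-36 | B 36-37 | C 37-38 | D 38-39 | E 39-40 | F 40-41 | B 41-42 | C 42-43 | D 43-44 | F 44-45 | B 45-46 | C 46-47 | D 47-48 | F 48-49 | C 49-50 | D 50-51 | F 51-52 | D 52-53 | F 53-54 | D 54-55 | F 55-56 | D 56-57 | F 57-58 | D 58-59 | F 59-60 | D 60-61 | F 61-62 | D 62-63 |
Completion: A=1  B=46  C=50  D=63  E=40  F=62
Turnaround (C−A): A=1  B=46  C=50  D=63  E=40  F=62

62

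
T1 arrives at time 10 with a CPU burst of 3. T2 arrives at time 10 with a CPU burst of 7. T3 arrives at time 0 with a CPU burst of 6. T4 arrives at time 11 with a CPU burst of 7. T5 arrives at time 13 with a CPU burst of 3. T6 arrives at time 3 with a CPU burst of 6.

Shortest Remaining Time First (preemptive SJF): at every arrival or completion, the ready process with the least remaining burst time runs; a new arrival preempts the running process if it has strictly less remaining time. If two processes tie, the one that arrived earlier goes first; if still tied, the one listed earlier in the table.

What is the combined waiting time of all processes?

Timeline: | T3 0-6 | T6 6-12 | T1 12-15 | T5 15-18 | T2 18-25 | T4 25-32 |
Completion: T1=15  T2=25  T3=6  T4=32  T5=18  T6=12
Turnaround (C−A): T1=5  T2=15  T3=6  T4=21  T5=5  T6=9
Waiting = turnaround − burst: T1=2, T2=8, T3=0, T4=14, T5=2, T6=3
Total waiting = 2 + 8 + 0 + 14 + 2 + 3 = 29

29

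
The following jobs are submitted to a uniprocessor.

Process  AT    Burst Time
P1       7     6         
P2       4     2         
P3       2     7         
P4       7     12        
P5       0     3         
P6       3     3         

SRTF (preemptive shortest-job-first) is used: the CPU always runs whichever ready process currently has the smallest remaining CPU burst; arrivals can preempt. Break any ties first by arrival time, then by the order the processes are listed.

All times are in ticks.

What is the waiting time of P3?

Timeline: | P5 0-3 | P6 3-6 | P2 6-8 | P1 8-14 | P3 14-21 | P4 21-33 |
Completion: P1=14  P2=8  P3=21  P4=33  P5=3  P6=6
Turnaround (C−A): P1=7  P2=4  P3=19  P4=26  P5=3  P6=3
Waiting(P3) = turnaround − burst = 19 − 7 = 12

12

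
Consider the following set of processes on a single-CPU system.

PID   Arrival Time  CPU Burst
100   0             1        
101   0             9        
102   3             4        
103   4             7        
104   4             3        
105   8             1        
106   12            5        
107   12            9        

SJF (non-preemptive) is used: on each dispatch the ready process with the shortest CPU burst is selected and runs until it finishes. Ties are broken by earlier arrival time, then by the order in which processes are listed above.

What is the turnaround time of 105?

Gantt: | 100 0-1 | 101 1-10 | 105 10-11 | 104 11-14 | 102 14-18 | 106 18-23 | 103 23-30 | 107 30-39 |
Completion: 100=1  101=10  102=18  103=30  104=14  105=11  106=23  107=39
Turnaround(105) = completion − arrival = 11 − 8 = 3

3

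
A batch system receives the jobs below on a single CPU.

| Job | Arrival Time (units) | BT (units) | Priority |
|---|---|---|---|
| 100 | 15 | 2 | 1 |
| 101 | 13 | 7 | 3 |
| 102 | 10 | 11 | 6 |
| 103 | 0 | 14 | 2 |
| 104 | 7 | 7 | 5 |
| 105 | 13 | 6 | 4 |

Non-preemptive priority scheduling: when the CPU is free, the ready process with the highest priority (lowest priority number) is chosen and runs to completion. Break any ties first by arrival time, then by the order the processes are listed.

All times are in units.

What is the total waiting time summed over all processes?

65

Timeline: | 103 0-14 | 101 14-21 | 100 21-23 | 105 23-29 | 104 29-36 | 102 36-47 |
Completion: 100=23  101=21  102=47  103=14  104=36  105=29
Waiting = turnaround − burst: 100=6, 101=1, 102=26, 103=0, 104=22, 105=10
Total waiting = 6 + 1 + 26 + 0 + 22 + 10 = 65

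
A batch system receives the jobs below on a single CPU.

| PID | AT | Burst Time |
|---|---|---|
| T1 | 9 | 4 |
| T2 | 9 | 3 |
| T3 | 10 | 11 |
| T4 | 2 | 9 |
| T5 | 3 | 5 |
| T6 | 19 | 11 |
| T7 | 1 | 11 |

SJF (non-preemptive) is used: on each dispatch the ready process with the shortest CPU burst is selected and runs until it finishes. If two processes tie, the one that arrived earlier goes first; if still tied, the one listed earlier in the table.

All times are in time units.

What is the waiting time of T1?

Schedule: | idle 0-1 | T7 1-12 | T2 12-15 | T1 15-19 | T5 19-24 | T4 24-33 | T3 33-44 | T6 44-55 |
Completion: T1=19  T2=15  T3=44  T4=33  T5=24  T6=55  T7=12
Turnaround (C−A): T1=10  T2=6  T3=34  T4=31  T5=21  T6=36  T7=11
Waiting(T1) = turnaround − burst = 10 − 4 = 6

6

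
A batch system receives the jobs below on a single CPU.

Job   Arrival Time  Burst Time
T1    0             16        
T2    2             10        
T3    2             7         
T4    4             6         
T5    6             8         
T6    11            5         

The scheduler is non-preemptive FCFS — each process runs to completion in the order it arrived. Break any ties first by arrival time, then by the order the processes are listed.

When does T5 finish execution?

Timeline: | T1 0-16 | T2 16-26 | T3 26-33 | T4 33-39 | T5 39-47 | T6 47-52 |
Completion: T1=16  T2=26  T3=33  T4=39  T5=47  T6=52

47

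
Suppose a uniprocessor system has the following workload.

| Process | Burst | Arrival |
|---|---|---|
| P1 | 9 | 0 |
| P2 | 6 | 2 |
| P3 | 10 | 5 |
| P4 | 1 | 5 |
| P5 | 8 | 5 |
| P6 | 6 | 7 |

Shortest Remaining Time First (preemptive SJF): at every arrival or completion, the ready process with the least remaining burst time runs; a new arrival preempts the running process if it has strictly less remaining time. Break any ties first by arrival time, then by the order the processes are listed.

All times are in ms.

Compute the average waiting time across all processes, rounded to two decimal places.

Timeline: | P1 0-2 | P2 2-5 | P4 5-6 | P2 6-9 | P6 9-15 | P1 15-22 | P5 22-30 | P3 30-40 |
Completion: P1=22  P2=9  P3=40  P4=6  P5=30  P6=15
Waiting times: P1=13, P2=1, P3=25, P4=0, P5=17, P6=2
Average waiting = (13+1+25+0+17+2) / 6 = 58/6 = 9.67

9.67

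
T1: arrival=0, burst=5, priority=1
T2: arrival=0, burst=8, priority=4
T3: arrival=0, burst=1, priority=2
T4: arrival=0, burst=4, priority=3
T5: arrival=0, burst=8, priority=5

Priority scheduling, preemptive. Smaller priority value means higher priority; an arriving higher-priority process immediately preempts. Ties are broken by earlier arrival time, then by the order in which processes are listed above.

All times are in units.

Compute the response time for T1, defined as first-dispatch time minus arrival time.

0

Schedule: | T1 0-5 | T3 5-6 | T4 6-10 | T2 10-18 | T5 18-26 |
Completion: T1=5  T2=18  T3=6  T4=10  T5=26
Response(T1) = first start − arrival = 0 − 0 = 0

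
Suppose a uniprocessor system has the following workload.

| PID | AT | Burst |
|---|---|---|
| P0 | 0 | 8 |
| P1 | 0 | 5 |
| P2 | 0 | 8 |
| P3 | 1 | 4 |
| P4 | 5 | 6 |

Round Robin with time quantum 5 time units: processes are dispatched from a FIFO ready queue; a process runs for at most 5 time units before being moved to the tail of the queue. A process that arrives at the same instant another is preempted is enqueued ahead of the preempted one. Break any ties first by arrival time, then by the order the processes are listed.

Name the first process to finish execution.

P1

Timeline: | P0 0-5 | P1 5-10 | P2 10-15 | P3 15-19 | P4 19-24 | P0 24-27 | P2 27-30 | P4 30-31 |
Completion: P0=27  P1=10  P2=30  P3=19  P4=31
Turnaround (C−A): P0=27  P1=10  P2=30  P3=18  P4=26
Finish order: P1 → P3 → P0 → P2 → P4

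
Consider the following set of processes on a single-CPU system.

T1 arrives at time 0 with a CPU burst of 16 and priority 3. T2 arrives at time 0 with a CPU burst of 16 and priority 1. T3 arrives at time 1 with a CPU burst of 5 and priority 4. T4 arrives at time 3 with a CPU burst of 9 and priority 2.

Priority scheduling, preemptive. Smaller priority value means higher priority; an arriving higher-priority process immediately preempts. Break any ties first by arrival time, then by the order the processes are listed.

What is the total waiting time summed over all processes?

Timeline: | T2 0-16 | T4 16-25 | T1 25-41 | T3 41-46 |
Completion: T1=41  T2=16  T3=46  T4=25
Turnaround (C−A): T1=41  T2=16  T3=45  T4=22
Waiting = turnaround − burst: T1=25, T2=0, T3=40, T4=13
Total waiting = 25 + 0 + 40 + 13 = 78

78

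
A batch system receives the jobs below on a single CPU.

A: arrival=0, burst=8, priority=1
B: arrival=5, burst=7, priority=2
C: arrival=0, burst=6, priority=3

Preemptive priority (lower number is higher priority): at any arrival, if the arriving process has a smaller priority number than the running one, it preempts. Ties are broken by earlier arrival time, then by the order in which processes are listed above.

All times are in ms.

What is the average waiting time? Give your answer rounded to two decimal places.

6.00

Schedule: | A 0-8 | B 8-15 | C 15-21 |
Completion: A=8  B=15  C=21
Turnaround (C−A): A=8  B=10  C=21
Waiting times: A=0, B=3, C=15
Average waiting = (0+3+15) / 3 = 18/3 = 6.00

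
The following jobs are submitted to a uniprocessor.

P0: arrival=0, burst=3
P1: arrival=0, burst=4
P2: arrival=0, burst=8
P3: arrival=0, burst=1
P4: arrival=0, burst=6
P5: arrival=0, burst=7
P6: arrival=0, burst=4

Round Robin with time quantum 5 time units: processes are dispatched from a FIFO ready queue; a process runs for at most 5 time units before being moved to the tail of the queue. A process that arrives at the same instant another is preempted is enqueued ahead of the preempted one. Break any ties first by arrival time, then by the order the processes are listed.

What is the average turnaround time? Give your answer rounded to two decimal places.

Timeline: | P0 0-3 | P1 3-7 | P2 7-12 | P3 12-13 | P4 13-18 | P5 18-23 | P6 23-27 | P2 27-30 | P4 30-31 | P5 31-33 |
Completion: P0=3  P1=7  P2=30  P3=13  P4=31  P5=33  P6=27
Turnaround (C−A): P0=3  P1=7  P2=30  P3=13  P4=31  P5=33  P6=27
Turnaround times: P0=3, P1=7, P2=30, P3=13, P4=31, P5=33, P6=27
Average turnaround = (3+7+30+13+31+33+27) / 7 = 144/7 = 20.57

20.57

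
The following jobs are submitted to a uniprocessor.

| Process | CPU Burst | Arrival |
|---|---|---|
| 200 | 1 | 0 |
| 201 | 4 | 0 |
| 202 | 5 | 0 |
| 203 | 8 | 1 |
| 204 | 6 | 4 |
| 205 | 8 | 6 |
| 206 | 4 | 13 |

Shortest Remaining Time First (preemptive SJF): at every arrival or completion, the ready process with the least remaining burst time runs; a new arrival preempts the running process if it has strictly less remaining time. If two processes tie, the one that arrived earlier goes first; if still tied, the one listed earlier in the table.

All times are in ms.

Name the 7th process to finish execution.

205

Gantt: | 200 0-1 | 201 1-5 | 202 5-10 | 204 10-16 | 206 16-20 | 203 20-28 | 205 28-36 |
Completion: 200=1  201=5  202=10  203=28  204=16  205=36  206=20
Finish order: 200 → 201 → 202 → 204 → 206 → 203 → 205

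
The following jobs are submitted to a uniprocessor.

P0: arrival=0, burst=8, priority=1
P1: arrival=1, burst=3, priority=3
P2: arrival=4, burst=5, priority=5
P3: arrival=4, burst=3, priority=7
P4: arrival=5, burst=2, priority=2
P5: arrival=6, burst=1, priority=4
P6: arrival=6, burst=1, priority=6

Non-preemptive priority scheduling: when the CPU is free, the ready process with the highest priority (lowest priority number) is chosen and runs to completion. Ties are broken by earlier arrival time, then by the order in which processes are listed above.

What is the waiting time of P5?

7

Timeline: | P0 0-8 | P4 8-10 | P1 10-13 | P5 13-14 | P2 14-19 | P6 19-20 | P3 20-23 |
Completion: P0=8  P1=13  P2=19  P3=23  P4=10  P5=14  P6=20
Turnaround (C−A): P0=8  P1=12  P2=15  P3=19  P4=5  P5=8  P6=14
Waiting(P5) = turnaround − burst = 8 − 1 = 7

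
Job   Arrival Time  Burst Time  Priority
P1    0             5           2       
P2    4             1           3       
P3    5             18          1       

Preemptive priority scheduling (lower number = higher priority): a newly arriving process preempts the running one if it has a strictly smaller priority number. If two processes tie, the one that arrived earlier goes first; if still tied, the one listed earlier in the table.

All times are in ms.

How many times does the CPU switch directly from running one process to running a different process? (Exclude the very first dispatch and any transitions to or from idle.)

2

Timeline: | P1 0-5 | P3 5-23 | P2 23-24 |
Completion: P1=5  P2=24  P3=23
Turnaround (C−A): P1=5  P2=20  P3=18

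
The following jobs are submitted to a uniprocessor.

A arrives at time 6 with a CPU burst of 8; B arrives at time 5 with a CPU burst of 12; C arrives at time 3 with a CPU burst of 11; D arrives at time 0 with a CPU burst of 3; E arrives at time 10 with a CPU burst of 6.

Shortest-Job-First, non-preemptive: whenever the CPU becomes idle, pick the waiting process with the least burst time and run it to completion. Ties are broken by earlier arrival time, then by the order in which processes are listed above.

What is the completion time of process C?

Gantt: | D 0-3 | C 3-14 | E 14-20 | A 20-28 | B 28-40 |
Completion: A=28  B=40  C=14  D=3  E=20
Turnaround (C−A): A=22  B=35  C=11  D=3  E=10

14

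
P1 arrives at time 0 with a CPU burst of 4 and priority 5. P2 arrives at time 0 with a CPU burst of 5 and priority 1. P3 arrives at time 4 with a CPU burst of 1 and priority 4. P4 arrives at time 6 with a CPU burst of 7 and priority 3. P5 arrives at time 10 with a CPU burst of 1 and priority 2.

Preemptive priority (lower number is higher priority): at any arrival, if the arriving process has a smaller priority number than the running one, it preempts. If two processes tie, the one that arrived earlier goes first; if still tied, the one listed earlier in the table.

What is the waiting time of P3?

1

Timeline: | P2 0-5 | P3 5-6 | P4 6-10 | P5 10-11 | P4 11-14 | P1 14-18 |
Completion: P1=18  P2=5  P3=6  P4=14  P5=11
Waiting(P3) = turnaround − burst = 2 − 1 = 1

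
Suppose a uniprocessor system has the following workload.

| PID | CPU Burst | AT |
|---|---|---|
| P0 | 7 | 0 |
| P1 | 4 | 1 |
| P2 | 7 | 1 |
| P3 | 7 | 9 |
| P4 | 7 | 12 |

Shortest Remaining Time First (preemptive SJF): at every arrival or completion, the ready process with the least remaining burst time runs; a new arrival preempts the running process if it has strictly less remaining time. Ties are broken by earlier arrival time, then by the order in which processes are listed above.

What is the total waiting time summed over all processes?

36

Timeline: | P0 0-1 | P1 1-5 | P0 5-11 | P2 11-18 | P3 18-25 | P4 25-32 |
Completion: P0=11  P1=5  P2=18  P3=25  P4=32
Turnaround (C−A): P0=11  P1=4  P2=17  P3=16  P4=20
Waiting = turnaround − burst: P0=4, P1=0, P2=10, P3=9, P4=13
Total waiting = 4 + 0 + 10 + 9 + 13 = 36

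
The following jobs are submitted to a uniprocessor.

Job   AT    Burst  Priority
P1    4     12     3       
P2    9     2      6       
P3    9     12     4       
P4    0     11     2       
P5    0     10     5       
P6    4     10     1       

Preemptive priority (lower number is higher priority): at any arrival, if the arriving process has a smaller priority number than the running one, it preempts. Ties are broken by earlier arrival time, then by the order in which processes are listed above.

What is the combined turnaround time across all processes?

Gantt: | P4 0-4 | P6 4-14 | P4 14-21 | P1 21-33 | P3 33-45 | P5 45-55 | P2 55-57 |
Completion: P1=33  P2=57  P3=45  P4=21  P5=55  P6=14
Turnaround (C−A): P1=29  P2=48  P3=36  P4=21  P5=55  P6=10
Turnaround = completion − arrival: P1=29, P2=48, P3=36, P4=21, P5=55, P6=10
Total turnaround = 29 + 48 + 36 + 21 + 55 + 10 = 199

199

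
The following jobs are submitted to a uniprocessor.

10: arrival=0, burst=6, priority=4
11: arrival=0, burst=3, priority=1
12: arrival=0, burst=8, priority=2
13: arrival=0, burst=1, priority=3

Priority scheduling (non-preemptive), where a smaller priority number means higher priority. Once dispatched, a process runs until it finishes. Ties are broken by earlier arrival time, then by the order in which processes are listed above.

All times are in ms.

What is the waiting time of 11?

Timeline: | 11 0-3 | 12 3-11 | 13 11-12 | 10 12-18 |
Completion: 10=18  11=3  12=11  13=12
Turnaround (C−A): 10=18  11=3  12=11  13=12
Waiting(11) = turnaround − burst = 3 − 3 = 0

0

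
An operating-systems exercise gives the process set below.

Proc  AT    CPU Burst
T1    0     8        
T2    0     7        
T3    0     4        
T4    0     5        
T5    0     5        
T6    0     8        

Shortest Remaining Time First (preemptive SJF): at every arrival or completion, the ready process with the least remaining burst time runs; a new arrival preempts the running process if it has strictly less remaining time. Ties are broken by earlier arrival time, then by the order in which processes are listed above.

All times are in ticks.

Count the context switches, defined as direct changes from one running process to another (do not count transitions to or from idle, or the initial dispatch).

5

Schedule: | T3 0-4 | T4 4-9 | T5 9-14 | T2 14-21 | T1 21-29 | T6 29-37 |
Completion: T1=29  T2=21  T3=4  T4=9  T5=14  T6=37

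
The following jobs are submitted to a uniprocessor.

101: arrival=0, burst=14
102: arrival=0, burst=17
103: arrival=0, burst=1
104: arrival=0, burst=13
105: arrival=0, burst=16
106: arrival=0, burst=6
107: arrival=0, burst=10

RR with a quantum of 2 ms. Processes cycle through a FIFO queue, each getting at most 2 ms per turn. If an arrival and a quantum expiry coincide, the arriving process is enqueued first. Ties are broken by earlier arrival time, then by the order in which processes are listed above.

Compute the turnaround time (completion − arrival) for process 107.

Gantt: | 101 0-2 | 102 2-4 | 103 4-5 | 104 5-7 | 105 7-9 | 106 9-11 | 107 11-13 | 101 13-15 | 102 15-17 | 104 17-19 | 105 19-21 | 106 21-23 | 107 23-25 | 101 25-27 | 102 27-29 | 104 29-31 | 105 31-33 | 106 33-35 | 107 35-37 | 101 37-39 | 102 39-41 | 104 41-43 | 105 43-45 | 107 45-47 | 101 47-49 | 102 49-51 | 104 51-53 | 105 53-55 | 107 55-57 | 101 57-59 | 102 59-61 | 104 61-63 | 105 63-65 | 101 65-67 | 102 67-69 | 104 69-70 | 105 70-72 | 102 72-74 | 105 74-76 | 102 76-77 |
Completion: 101=67  102=77  103=5  104=70  105=76  106=35  107=57
Turnaround (C−A): 101=67  102=77  103=5  104=70  105=76  106=35  107=57
Turnaround(107) = completion − arrival = 57 − 0 = 57

57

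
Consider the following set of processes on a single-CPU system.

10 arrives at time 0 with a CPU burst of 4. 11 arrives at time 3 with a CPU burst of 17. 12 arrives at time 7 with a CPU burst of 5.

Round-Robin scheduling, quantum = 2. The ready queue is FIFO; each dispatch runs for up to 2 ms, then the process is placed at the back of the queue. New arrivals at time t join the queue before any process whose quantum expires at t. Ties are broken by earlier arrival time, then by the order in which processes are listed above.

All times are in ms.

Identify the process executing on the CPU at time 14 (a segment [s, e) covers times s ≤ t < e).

Timeline: | 10 0-4 | 11 4-8 | 12 8-10 | 11 10-12 | 12 12-14 | 11 14-16 | 12 16-17 | 11 17-26 |
Completion: 10=4  11=26  12=17
Turnaround (C−A): 10=4  11=23  12=10

11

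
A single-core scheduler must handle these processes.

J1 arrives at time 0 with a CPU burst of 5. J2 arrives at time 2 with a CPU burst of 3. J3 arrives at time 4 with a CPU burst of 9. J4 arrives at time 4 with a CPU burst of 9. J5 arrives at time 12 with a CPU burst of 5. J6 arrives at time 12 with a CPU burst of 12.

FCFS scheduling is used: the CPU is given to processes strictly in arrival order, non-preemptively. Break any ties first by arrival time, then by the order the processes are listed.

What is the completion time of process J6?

43

Schedule: | J1 0-5 | J2 5-8 | J3 8-17 | J4 17-26 | J5 26-31 | J6 31-43 |
Completion: J1=5  J2=8  J3=17  J4=26  J5=31  J6=43
Turnaround (C−A): J1=5  J2=6  J3=13  J4=22  J5=19  J6=31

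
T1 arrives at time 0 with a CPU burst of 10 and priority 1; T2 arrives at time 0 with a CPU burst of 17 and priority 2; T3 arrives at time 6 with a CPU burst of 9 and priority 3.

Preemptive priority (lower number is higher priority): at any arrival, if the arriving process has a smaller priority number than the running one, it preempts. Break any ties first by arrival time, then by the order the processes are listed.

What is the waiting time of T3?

Schedule: | T1 0-10 | T2 10-27 | T3 27-36 |
Completion: T1=10  T2=27  T3=36
Turnaround (C−A): T1=10  T2=27  T3=30
Waiting(T3) = turnaround − burst = 30 − 9 = 21

21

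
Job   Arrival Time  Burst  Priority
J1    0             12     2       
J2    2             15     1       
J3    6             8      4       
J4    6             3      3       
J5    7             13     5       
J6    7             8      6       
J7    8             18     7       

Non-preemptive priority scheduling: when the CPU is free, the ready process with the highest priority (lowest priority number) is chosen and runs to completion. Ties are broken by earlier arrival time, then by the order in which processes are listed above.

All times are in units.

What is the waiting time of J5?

31

Schedule: | J1 0-12 | J2 12-27 | J4 27-30 | J3 30-38 | J5 38-51 | J6 51-59 | J7 59-77 |
Completion: J1=12  J2=27  J3=38  J4=30  J5=51  J6=59  J7=77
Waiting(J5) = turnaround − burst = 44 − 13 = 31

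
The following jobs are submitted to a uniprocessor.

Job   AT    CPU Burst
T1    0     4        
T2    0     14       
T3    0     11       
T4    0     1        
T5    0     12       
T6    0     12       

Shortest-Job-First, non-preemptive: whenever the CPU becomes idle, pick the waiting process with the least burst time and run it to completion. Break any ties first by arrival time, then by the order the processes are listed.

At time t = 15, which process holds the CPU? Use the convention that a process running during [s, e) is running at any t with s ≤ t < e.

T3

Timeline: | T4 0-1 | T1 1-5 | T3 5-16 | T5 16-28 | T6 28-40 | T2 40-54 |
Completion: T1=5  T2=54  T3=16  T4=1  T5=28  T6=40
Turnaround (C−A): T1=5  T2=54  T3=16  T4=1  T5=28  T6=40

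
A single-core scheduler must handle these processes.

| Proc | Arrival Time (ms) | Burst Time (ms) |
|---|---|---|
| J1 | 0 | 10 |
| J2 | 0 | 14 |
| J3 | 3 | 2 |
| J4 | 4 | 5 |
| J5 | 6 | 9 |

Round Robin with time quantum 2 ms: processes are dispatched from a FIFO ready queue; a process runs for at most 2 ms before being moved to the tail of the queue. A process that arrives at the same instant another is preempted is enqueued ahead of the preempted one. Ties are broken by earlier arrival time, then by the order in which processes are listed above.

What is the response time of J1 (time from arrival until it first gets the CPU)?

Gantt: | J1 0-2 | J2 2-4 | J1 4-6 | J3 6-8 | J4 8-10 | J2 10-12 | J5 12-14 | J1 14-16 | J4 16-18 | J2 18-20 | J5 20-22 | J1 22-24 | J4 24-25 | J2 25-27 | J5 27-29 | J1 29-31 | J2 31-33 | J5 33-35 | J2 35-37 | J5 37-38 | J2 38-40 |
Completion: J1=31  J2=40  J3=8  J4=25  J5=38
Response(J1) = first start − arrival = 0 − 0 = 0

0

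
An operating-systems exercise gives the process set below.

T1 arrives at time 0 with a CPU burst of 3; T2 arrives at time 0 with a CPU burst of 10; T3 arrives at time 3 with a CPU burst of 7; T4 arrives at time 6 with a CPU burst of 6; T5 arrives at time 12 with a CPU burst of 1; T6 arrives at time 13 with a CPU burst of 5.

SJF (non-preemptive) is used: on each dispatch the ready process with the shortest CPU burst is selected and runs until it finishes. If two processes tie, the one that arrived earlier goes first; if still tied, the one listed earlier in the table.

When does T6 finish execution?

22

Gantt: | T1 0-3 | T3 3-10 | T4 10-16 | T5 16-17 | T6 17-22 | T2 22-32 |
Completion: T1=3  T2=32  T3=10  T4=16  T5=17  T6=22
Turnaround (C−A): T1=3  T2=32  T3=7  T4=10  T5=5  T6=9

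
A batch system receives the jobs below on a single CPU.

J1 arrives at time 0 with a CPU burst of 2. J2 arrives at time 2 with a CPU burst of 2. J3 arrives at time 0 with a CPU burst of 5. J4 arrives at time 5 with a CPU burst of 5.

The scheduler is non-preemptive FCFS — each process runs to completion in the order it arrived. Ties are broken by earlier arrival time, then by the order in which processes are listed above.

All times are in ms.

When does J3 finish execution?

Schedule: | J1 0-2 | J3 2-7 | J2 7-9 | J4 9-14 |
Completion: J1=2  J2=9  J3=7  J4=14
Turnaround (C−A): J1=2  J2=7  J3=7  J4=9

7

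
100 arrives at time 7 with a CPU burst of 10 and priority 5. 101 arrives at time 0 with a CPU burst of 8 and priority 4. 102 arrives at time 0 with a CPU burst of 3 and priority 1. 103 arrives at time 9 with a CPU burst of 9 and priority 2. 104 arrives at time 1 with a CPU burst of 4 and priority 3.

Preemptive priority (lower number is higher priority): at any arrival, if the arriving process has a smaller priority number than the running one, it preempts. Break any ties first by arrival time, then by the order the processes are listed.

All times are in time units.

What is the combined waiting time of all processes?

35

Schedule: | 102 0-3 | 104 3-7 | 101 7-9 | 103 9-18 | 101 18-24 | 100 24-34 |
Completion: 100=34  101=24  102=3  103=18  104=7
Waiting = turnaround − burst: 100=17, 101=16, 102=0, 103=0, 104=2
Total waiting = 17 + 16 + 0 + 0 + 2 = 35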